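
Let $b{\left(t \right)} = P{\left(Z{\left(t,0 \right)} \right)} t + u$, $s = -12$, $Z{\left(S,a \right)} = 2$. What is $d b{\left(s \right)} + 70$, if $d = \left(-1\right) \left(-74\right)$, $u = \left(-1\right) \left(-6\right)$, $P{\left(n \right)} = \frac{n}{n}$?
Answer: $-374$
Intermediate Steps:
$P{\left(n \right)} = 1$
$u = 6$
$b{\left(t \right)} = 6 + t$ ($b{\left(t \right)} = 1 t + 6 = t + 6 = 6 + t$)
$d = 74$
$d b{\left(s \right)} + 70 = 74 \left(6 - 12\right) + 70 = 74 \left(-6\right) + 70 = -444 + 70 = -374$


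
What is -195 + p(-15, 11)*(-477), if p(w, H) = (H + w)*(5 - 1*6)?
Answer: -2103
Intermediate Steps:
p(w, H) = -H - w (p(w, H) = (H + w)*(5 - 6) = (H + w)*(-1) = -H - w)
-195 + p(-15, 11)*(-477) = -195 + (-1*11 - 1*(-15))*(-477) = -195 + (-11 + 15)*(-477) = -195 + 4*(-477) = -195 - 1908 = -2103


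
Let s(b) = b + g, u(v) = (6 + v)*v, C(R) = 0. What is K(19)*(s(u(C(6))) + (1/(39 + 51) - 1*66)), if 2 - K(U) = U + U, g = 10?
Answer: 10078/5 ≈ 2015.6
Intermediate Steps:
u(v) = v*(6 + v)
s(b) = 10 + b (s(b) = b + 10 = 10 + b)
K(U) = 2 - 2*U (K(U) = 2 - (U + U) = 2 - 2*U)
K(19)*(s(u(C(6))) + (1/(39 + 51) - 1*66)) = (2 - 2*19)*((10 + 0*(6 + 0)) + (1/(39 + 51) - 1*66)) = (2 - 38)*((10 + 0*6) + (1/90 - 66)) = -36*((10 + 0) + (1/90 - 66)) = -36*(10 - 5939/90) = -36*(-5039/90) = 10078/5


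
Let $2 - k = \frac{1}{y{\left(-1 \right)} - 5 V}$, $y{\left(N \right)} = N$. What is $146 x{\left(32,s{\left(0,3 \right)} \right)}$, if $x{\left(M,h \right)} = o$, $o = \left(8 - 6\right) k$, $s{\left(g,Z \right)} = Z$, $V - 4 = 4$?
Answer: $\frac{24236}{41} \approx 591.12$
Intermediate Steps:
$V = 8$ ($V = 4 + 4 = 8$)
$k = \frac{83}{41}$ ($k = 2 - \frac{1}{-1 - 40} = 2 - \frac{1}{-41} = 2 - - \frac{1}{41} = 2 + \frac{1}{41} = \frac{83}{41} \approx 2.0244$)
$o = \frac{166}{41}$ ($o = \left(8 - 6\right) \frac{83}{41} = 2 \cdot \frac{83}{41} = \frac{166}{41} \approx 4.0488$)
$x{\left(M,h \right)} = \frac{166}{41}$
$146 x{\left(32,s{\left(0,3 \right)} \right)} = 146 \cdot \frac{166}{41} = \frac{24236}{41}$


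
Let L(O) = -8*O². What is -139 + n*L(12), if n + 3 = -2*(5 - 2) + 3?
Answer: 6773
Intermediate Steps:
n = -6 (n = -3 + (-2*(5 - 2) + 3) = -3 + (-2*3 + 3) = -3 + (-6 + 3) = -3 - 3 = -6)
-139 + n*L(12) = -139 - (-48)*12² = -139 - (-48)*144 = -139 - 6*(-1152) = -139 + 6912 = 6773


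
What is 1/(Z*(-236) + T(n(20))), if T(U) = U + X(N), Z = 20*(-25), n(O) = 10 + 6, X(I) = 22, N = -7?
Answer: 1/118038 ≈ 8.4718e-6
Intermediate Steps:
n(O) = 16
Z = -500
T(U) = 22 + U (T(U) = U + 22 = 22 + U)
1/(Z*(-236) + T(n(20))) = 1/(-500*(-236) + (22 + 16)) = 1/(118000 + 38) = 1/118038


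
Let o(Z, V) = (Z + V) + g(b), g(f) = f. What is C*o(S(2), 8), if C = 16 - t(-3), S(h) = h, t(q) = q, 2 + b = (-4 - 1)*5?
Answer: -323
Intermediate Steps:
b = -27 (b = -2 + (-4 - 1)*5 = -2 - 5*5 = -2 - 25 = -27)
o(Z, V) = -27 + V + Z (o(Z, V) = (Z + V) - 27 = (V + Z) - 27 = -27 + V + Z)
C = 19 (C = 16 - 1*(-3) = 16 + 3 = 19)
C*o(S(2), 8) = 19*(-27 + 8 + 2) = 19*(-17) = -323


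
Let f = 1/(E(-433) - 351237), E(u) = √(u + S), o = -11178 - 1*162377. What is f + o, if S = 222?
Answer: -21411034379952137/123367430380 - I*√211/123367430380 ≈ -1.7356e+5 - 1.1774e-10*I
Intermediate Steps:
o = -173555 (o = -11178 - 162377 = -173555)
E(u) = √(222 + u) (E(u) = √(u + 222) = √(222 + u))
f = 1/(-351237 + I*√211) (f = 1/(√(222 - 433) - 351237) = 1/(√(-211) - 351237) = 1/(I*√211 - 351237) = 1/(-351237 + I*√211) ≈ -2.8471e-6 - 1.2e-10*I)
f + o = (-351237/123367430380 - I*√211/123367430380) - 173555 = -21411034379952137/123367430380 - I*√211/123367430380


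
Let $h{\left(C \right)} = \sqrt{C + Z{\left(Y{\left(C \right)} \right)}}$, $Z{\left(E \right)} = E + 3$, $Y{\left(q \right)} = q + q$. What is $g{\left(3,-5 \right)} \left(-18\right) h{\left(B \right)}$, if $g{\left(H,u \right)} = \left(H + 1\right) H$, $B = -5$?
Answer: $- 432 i \sqrt{3} \approx - 748.25 i$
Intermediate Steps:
$Y{\left(q \right)} = 2 q$
$g{\left(H,u \right)} = H \left(1 + H\right)$ ($g{\left(H,u \right)} = \left(1 + H\right) H = H \left(1 + H\right)$)
$Z{\left(E \right)} = 3 + E$
$h{\left(C \right)} = \sqrt{3 + 3 C}$ ($h{\left(C \right)} = \sqrt{C + \left(3 + 2 C\right)} = \sqrt{3 + 3 C}$)
$g{\left(3,-5 \right)} \left(-18\right) h{\left(B \right)} = 3 \left(1 + 3\right) \left(-18\right) \sqrt{3 + 3 \left(-5\right)} = 3 \cdot 4 \left(-18\right) \sqrt{3 - 15} = 12 \left(-18\right) \sqrt{-12} = - 216 \cdot 2 i \sqrt{3} = - 432 i \sqrt{3}$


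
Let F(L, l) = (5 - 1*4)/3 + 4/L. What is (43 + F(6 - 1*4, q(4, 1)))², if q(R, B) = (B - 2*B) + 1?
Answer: 18496/9 ≈ 2055.1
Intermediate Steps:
q(R, B) = 1 - B (q(R, B) = -B + 1 = 1 - B)
F(L, l) = ⅓ + 4/L (F(L, l) = (5 - 4)*(⅓) + 4/L = 1*(⅓) + 4/L = ⅓ + 4/L)
(43 + F(6 - 1*4, q(4, 1)))² = (43 + (12 + (6 - 1*4))/(3*(6 - 1*4)))² = (43 + (12 + (6 - 4))/(3*(6 - 4)))² = (43 + (⅓)*(12 + 2)/2)² = (43 + (⅓)*(½)*14)² = (43 + 7/3)² = (136/3)² = 18496/9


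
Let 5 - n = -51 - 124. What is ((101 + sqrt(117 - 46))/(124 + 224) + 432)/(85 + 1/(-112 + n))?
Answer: 2557429/502947 + 17*sqrt(71)/502947 ≈ 5.0852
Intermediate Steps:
n = 180 (n = 5 - (-51 - 124) = 5 - 1*(-175) = 5 + 175 = 180)
((101 + sqrt(117 - 46))/(124 + 224) + 432)/(85 + 1/(-112 + n)) = ((101 + sqrt(117 - 46))/(124 + 224) + 432)/(85 + 1/(-112 + 180)) = ((101 + sqrt(71))/348 + 432)/(85 + 1/68) = ((101 + sqrt(71))*(1/348) + 432)/(85 + 1/68) = ((101/348 + sqrt(71)/348) + 432)/(5781/68) = (150437/348 + sqrt(71)/348)*(68/5781) = 2557429/502947 + 17*sqrt(71)/502947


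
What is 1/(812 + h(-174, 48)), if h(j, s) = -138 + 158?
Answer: 1/832 ≈ 0.0012019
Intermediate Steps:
h(j, s) = 20
1/(812 + h(-174, 48)) = 1/(812 + 20) = 1/832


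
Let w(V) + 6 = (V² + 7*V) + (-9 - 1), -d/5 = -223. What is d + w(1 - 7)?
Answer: 1093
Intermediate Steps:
d = 1115 (d = -5*(-223) = 1115)
w(V) = -16 + V² + 7*V (w(V) = -6 + ((V² + 7*V) + (-9 - 1)) = -6 + ((V² + 7*V) - 10) = -6 + (-10 + V² + 7*V) = -16 + V² + 7*V)
d + w(1 - 7) = 1115 + (-16 + (1 - 7)² + 7*(1 - 7)) = 1115 + (-16 + (-6)² + 7*(-6)) = 1115 + (-16 + 36 - 42) = 1115 - 22 = 1093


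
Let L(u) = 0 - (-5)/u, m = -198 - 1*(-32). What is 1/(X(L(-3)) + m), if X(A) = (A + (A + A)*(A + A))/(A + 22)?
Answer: -183/30293 ≈ -0.0060410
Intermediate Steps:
m = -166 (m = -198 + 32 = -166)
L(u) = 5/u (L(u) = 0 + 5/u = 5/u)
X(A) = (A + 4*A**2)/(22 + A) (X(A) = (A + (2*A)*(2*A))/(22 + A) = (A + 4*A**2)/(22 + A))
1/(X(L(-3)) + m) = 1/((5/(-3))*(1 + 4*(5/(-3)))/(22 + 5/(-3)) - 166) = 1/((5*(-1/3))*(1 + 4*(5*(-1/3)))/(22 + 5*(-1/3)) - 166) = 1/(-5*(1 + 4*(-5/3))/(3*(22 - 5/3)) - 166) = 1/(-5*(1 - 20/3)/(3*61/3) - 166) = 1/(-5/3*3/61*(-17/3) - 166) = 1/(85/183 - 166) = 1/(-30293/183) = -183/30293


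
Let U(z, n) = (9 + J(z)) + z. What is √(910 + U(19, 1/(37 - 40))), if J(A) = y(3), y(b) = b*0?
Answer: √938 ≈ 30.627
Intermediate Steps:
y(b) = 0
J(A) = 0
U(z, n) = 9 + z (U(z, n) = (9 + 0) + z = 9 + z)
√(910 + U(19, 1/(37 - 40))) = √(910 + (9 + 19)) = √(910 + 28) = √938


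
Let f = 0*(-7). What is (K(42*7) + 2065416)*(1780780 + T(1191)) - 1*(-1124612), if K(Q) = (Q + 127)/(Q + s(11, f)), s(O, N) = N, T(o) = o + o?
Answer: 541397325506189/147 ≈ 3.6830e+12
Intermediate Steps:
f = 0
T(o) = 2*o
K(Q) = (127 + Q)/Q (K(Q) = (Q + 127)/(Q + 0) = (127 + Q)/Q)
(K(42*7) + 2065416)*(1780780 + T(1191)) - 1*(-1124612) = ((127 + 42*7)/((42*7)) + 2065416)*(1780780 + 2*1191) - 1*(-1124612) = ((127 + 294)/294 + 2065416)*(1780780 + 2382) + 1124612 = ((1/294)*421 + 2065416)*1783162 + 1124612 = (421/294 + 2065416)*1783162 + 1124612 = (607232725/294)*1783162 + 1124612 = 541397160188225/147 + 1124612 = 541397325506189/147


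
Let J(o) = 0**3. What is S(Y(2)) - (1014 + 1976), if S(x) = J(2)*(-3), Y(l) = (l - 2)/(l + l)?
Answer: -2990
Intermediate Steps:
Y(l) = (-2 + l)/(2*l) (Y(l) = (-2 + l)/((2*l)) = (-2 + l)*(1/(2*l)) = (-2 + l)/(2*l))
J(o) = 0
S(x) = 0 (S(x) = 0*(-3) = 0)
S(Y(2)) - (1014 + 1976) = 0 - (1014 + 1976) = 0 - 1*2990 = 0 - 2990 = -2990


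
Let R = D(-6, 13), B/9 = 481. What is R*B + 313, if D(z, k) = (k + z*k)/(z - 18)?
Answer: 96299/8 ≈ 12037.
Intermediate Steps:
B = 4329 (B = 9*481 = 4329)
D(z, k) = (k + k*z)/(-18 + z)
R = 65/24 (R = 13*(1 - 6)/(-18 - 6) = 13*(-5)/(-24) = 13*(-1/24)*(-5) = 65/24 ≈ 2.7083)
R*B + 313 = (65/24)*4329 + 313 = 93795/8 + 313 = 96299/8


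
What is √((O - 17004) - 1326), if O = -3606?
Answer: 4*I*√1371 ≈ 148.11*I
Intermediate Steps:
√((O - 17004) - 1326) = √((-3606 - 17004) - 1326) = √(-20610 - 1326) = √(-21936) = 4*I*√1371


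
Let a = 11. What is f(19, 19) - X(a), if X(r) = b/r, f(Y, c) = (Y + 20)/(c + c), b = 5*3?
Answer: -141/418 ≈ -0.33732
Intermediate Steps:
b = 15
f(Y, c) = (20 + Y)/(2*c) (f(Y, c) = (20 + Y)/((2*c)) = (20 + Y)*(1/(2*c)) = (20 + Y)/(2*c))
X(r) = 15/r
f(19, 19) - X(a) = (½)*(20 + 19)/19 - 15/11 = (½)*(1/19)*39 - 15/11 = 39/38 - 1*15/11 = 39/38 - 15/11 = -141/418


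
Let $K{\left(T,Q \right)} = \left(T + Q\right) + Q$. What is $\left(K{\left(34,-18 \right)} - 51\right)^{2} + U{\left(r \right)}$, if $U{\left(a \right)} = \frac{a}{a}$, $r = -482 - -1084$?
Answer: $2810$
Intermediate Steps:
$K{\left(T,Q \right)} = T + 2 Q$ ($K{\left(T,Q \right)} = \left(Q + T\right) + Q = T + 2 Q$)
$r = 602$ ($r = -482 + 1084 = 602$)
$U{\left(a \right)} = 1$
$\left(K{\left(34,-18 \right)} - 51\right)^{2} + U{\left(r \right)} = \left(\left(34 + 2 \left(-18\right)\right) - 51\right)^{2} + 1 = \left(\left(34 - 36\right) - 51\right)^{2} + 1 = \left(-2 - 51\right)^{2} + 1 = \left(-53\right)^{2} + 1 = 2809 + 1 = 2810$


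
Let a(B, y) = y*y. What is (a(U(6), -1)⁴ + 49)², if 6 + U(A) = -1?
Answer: 2500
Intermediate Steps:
U(A) = -7 (U(A) = -6 - 1 = -7)
a(B, y) = y²
(a(U(6), -1)⁴ + 49)² = (((-1)²)⁴ + 49)² = (1⁴ + 49)² = (1 + 49)² = 50² = 2500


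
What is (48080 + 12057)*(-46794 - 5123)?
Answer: -3122132629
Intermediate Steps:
(48080 + 12057)*(-46794 - 5123) = 60137*(-51917) = -3122132629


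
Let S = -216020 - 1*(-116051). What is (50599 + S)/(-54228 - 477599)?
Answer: 49370/531827 ≈ 0.092831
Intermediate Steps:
S = -99969 (S = -216020 + 116051 = -99969)
(50599 + S)/(-54228 - 477599) = (50599 - 99969)/(-54228 - 477599) = -49370/(-531827) = -49370*(-1/531827) = 49370/531827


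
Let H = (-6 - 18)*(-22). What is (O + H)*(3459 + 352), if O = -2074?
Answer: -5891806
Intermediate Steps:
H = 528 (H = -24*(-22) = 528)
(O + H)*(3459 + 352) = (-2074 + 528)*(3459 + 352) = -1546*3811 = -5891806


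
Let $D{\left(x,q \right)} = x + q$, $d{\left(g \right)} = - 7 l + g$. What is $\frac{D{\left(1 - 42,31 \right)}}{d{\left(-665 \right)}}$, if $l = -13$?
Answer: $\frac{5}{287} \approx 0.017422$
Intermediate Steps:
$d{\left(g \right)} = 91 + g$ ($d{\left(g \right)} = \left(-7\right) \left(-13\right) + g = 91 + g$)
$D{\left(x,q \right)} = q + x$
$\frac{D{\left(1 - 42,31 \right)}}{d{\left(-665 \right)}} = \frac{31 + \left(1 - 42\right)}{91 - 665} = \frac{31 + \left(1 - 42\right)}{-574} = \left(31 - 41\right) \left(- \frac{1}{574}\right) = \left(-10\right) \left(- \frac{1}{574}\right) = \frac{5}{287}$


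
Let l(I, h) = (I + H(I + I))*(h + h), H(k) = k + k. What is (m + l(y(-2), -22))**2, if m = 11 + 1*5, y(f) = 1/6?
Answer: 3844/9 ≈ 427.11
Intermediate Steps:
y(f) = 1/6 (y(f) = 1*(1/6) = 1/6)
H(k) = 2*k
l(I, h) = 10*I*h (l(I, h) = (I + 2*(I + I))*(h + h) = (I + 2*(2*I))*(2*h) = (I + 4*I)*(2*h) = (5*I)*(2*h) = 10*I*h)
m = 16 (m = 11 + 5 = 16)
(m + l(y(-2), -22))**2 = (16 + 10*(1/6)*(-22))**2 = (16 - 110/3)**2 = (-62/3)**2 = 3844/9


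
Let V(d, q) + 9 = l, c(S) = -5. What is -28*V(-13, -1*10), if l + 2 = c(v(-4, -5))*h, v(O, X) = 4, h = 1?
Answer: 448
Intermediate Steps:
l = -7 (l = -2 - 5*1 = -2 - 5 = -7)
V(d, q) = -16 (V(d, q) = -9 - 7 = -16)
-28*V(-13, -1*10) = -28*(-16) = 448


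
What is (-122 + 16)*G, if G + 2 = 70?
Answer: -7208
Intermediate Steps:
G = 68 (G = -2 + 70 = 68)
(-122 + 16)*G = (-122 + 16)*68 = -106*68 = -7208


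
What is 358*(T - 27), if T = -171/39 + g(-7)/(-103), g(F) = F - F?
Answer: -146064/13 ≈ -11236.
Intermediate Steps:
g(F) = 0
T = -57/13 (T = -171/39 + 0/(-103) = -171*1/39 + 0*(-1/103) = -57/13 + 0 = -57/13 ≈ -4.3846)
358*(T - 27) = 358*(-57/13 - 27) = 358*(-408/13) = -146064/13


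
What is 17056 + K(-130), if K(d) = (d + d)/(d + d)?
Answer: 17057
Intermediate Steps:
K(d) = 1 (K(d) = (2*d)/((2*d)) = (2*d)*(1/(2*d)) = 1)
17056 + K(-130) = 17056 + 1 = 17057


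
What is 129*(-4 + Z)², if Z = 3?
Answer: 129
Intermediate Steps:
129*(-4 + Z)² = 129*(-4 + 3)² = 129*(-1)² = 129*1 = 129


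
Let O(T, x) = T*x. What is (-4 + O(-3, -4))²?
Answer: 64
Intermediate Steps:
(-4 + O(-3, -4))² = (-4 - 3*(-4))² = (-4 + 12)² = 8² = 64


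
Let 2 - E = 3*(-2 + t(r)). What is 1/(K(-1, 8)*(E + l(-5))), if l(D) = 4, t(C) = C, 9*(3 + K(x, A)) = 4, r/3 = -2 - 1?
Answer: -3/299 ≈ -0.010033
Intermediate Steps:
r = -9 (r = 3*(-2 - 1) = 3*(-3) = -9)
K(x, A) = -23/9 (K(x, A) = -3 + (1/9)*4 = -3 + 4/9 = -23/9)
E = 35 (E = 2 - 3*(-2 - 9) = 2 - 3*(-11) = 2 - 1*(-33) = 2 + 33 = 35)
1/(K(-1, 8)*(E + l(-5))) = 1/(-23*(35 + 4)/9) = 1/(-23/9*39) = 1/(-299/3) = -3/299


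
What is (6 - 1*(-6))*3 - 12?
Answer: 24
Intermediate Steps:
(6 - 1*(-6))*3 - 12 = (6 + 6)*3 - 12 = 12*3 - 12 = 36 - 12 = 24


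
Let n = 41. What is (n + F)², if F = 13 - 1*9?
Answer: 2025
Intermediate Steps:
F = 4 (F = 13 - 9 = 4)
(n + F)² = (41 + 4)² = 45² = 2025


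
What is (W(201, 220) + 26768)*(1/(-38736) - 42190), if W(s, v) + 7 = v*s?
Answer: -116002249546021/38736 ≈ -2.9947e+9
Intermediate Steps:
W(s, v) = -7 + s*v (W(s, v) = -7 + v*s = -7 + s*v)
(W(201, 220) + 26768)*(1/(-38736) - 42190) = ((-7 + 201*220) + 26768)*(1/(-38736) - 42190) = ((-7 + 44220) + 26768)*(-1/38736 - 42190) = (44213 + 26768)*(-1634271841/38736) = 70981*(-1634271841/38736) = -116002249546021/38736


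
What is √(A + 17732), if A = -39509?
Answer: I*√21777 ≈ 147.57*I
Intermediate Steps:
√(A + 17732) = √(-39509 + 17732) = √(-21777) = I*√21777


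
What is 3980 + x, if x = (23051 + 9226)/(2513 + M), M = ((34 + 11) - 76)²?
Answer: 4619599/1158 ≈ 3989.3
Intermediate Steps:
M = 961 (M = (45 - 76)² = (-31)² = 961)
x = 10759/1158 (x = (23051 + 9226)/(2513 + 961) = 32277/3474 = 32277*(1/3474) = 10759/1158 ≈ 9.2910)
3980 + x = 3980 + 10759/1158 = 4619599/1158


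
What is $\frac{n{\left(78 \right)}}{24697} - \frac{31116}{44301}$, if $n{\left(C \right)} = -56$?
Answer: $- \frac{256984236}{364700599} \approx -0.70464$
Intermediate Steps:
$\frac{n{\left(78 \right)}}{24697} - \frac{31116}{44301} = - \frac{56}{24697} - \frac{31116}{44301} = \left(-56\right) \frac{1}{24697} - \frac{10372}{14767} = - \frac{56}{24697} - \frac{10372}{14767} = - \frac{256984236}{364700599}$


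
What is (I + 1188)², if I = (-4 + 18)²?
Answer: 1915456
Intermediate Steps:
I = 196 (I = 14² = 196)
(I + 1188)² = (196 + 1188)² = 1384² = 1915456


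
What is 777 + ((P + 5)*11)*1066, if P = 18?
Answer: 270475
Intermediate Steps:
777 + ((P + 5)*11)*1066 = 777 + ((18 + 5)*11)*1066 = 777 + (23*11)*1066 = 777 + 253*1066 = 777 + 269698 = 270475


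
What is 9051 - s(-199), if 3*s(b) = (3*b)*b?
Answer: -30550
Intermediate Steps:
s(b) = b² (s(b) = ((3*b)*b)/3 = (3*b²)/3 = b²)
9051 - s(-199) = 9051 - 1*(-199)² = 9051 - 1*39601 = 9051 - 39601 = -30550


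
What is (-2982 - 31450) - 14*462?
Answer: -40900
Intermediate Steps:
(-2982 - 31450) - 14*462 = -34432 - 6468 = -40900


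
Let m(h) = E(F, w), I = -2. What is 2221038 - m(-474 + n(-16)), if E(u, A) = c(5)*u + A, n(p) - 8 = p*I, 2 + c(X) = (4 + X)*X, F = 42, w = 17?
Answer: 2219215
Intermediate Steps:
c(X) = -2 + X*(4 + X) (c(X) = -2 + (4 + X)*X = -2 + X*(4 + X))
n(p) = 8 - 2*p (n(p) = 8 + p*(-2) = 8 - 2*p)
E(u, A) = A + 43*u (E(u, A) = (-2 + 5**2 + 4*5)*u + A = (-2 + 25 + 20)*u + A = 43*u + A = A + 43*u)
m(h) = 1823 (m(h) = 17 + 43*42 = 17 + 1806 = 1823)
2221038 - m(-474 + n(-16)) = 2221038 - 1*1823 = 2221038 - 1823 = 2219215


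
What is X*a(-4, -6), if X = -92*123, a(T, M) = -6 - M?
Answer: 0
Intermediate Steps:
X = -11316
X*a(-4, -6) = -11316*(-6 - 1*(-6)) = -11316*(-6 + 6) = -11316*0 = 0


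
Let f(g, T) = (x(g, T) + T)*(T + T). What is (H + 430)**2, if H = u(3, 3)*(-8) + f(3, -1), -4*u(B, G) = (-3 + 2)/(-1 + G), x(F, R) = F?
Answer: 180625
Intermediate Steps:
f(g, T) = 2*T*(T + g) (f(g, T) = (g + T)*(T + T) = (T + g)*(2*T) = 2*T*(T + g))
u(B, G) = 1/(4*(-1 + G)) (u(B, G) = -(-3 + 2)/(4*(-1 + G)) = -(-1)/(4*(-1 + G)) = 1/(4*(-1 + G)))
H = -5 (H = (1/(4*(-1 + 3)))*(-8) + 2*(-1)*(-1 + 3) = ((1/4)/2)*(-8) + 2*(-1)*2 = ((1/4)*(1/2))*(-8) - 4 = (1/8)*(-8) - 4 = -1 - 4 = -5)
(H + 430)**2 = (-5 + 430)**2 = 425**2 = 180625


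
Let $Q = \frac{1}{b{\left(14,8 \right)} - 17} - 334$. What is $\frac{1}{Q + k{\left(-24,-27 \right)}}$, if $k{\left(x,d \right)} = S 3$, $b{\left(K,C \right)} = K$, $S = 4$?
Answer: $- \frac{3}{967} \approx -0.0031024$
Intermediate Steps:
$Q = - \frac{1003}{3}$ ($Q = \frac{1}{14 - 17} - 334 = \frac{1}{-3} - 334 = - \frac{1}{3} - 334 = - \frac{1003}{3} \approx -334.33$)
$k{\left(x,d \right)} = 12$ ($k{\left(x,d \right)} = 4 \cdot 3 = 12$)
$\frac{1}{Q + k{\left(-24,-27 \right)}} = \frac{1}{- \frac{1003}{3} + 12} = \frac{1}{- \frac{967}{3}} = - \frac{3}{967}$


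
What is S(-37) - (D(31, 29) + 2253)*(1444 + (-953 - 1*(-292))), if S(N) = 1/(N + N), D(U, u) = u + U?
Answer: -134019847/74 ≈ -1.8111e+6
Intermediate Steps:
D(U, u) = U + u
S(N) = 1/(2*N)
S(-37) - (D(31, 29) + 2253)*(1444 + (-953 - 1*(-292))) = (1/2)/(-37) - ((31 + 29) + 2253)*(1444 + (-953 - 1*(-292))) = (1/2)*(-1/37) - (60 + 2253)*(1444 + (-953 + 292)) = -1/74 - 2313*(1444 - 661) = -1/74 - 2313*783 = -1/74 - 1*1811079 = -1/74 - 1811079 = -134019847/74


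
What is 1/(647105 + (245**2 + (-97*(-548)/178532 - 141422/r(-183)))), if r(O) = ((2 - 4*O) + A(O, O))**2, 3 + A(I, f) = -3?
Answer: 11827387936/8363501196618305 ≈ 1.4142e-6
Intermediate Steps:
A(I, f) = -6 (A(I, f) = -3 - 3 = -6)
r(O) = (-4 - 4*O)**2 (r(O) = ((2 - 4*O) - 6)**2 = (-4 - 4*O)**2)
1/(647105 + (245**2 + (-97*(-548)/178532 - 141422/r(-183)))) = 1/(647105 + (245**2 + (-97*(-548)/178532 - 141422*1/(16*(1 - 183)**2)))) = 1/(647105 + (60025 + (53156*(1/178532) - 141422/(16*(-182)**2)))) = 1/(647105 + (60025 + (13289/44633 - 141422/(16*33124)))) = 1/(647105 + (60025 + (13289/44633 - 141422/529984))) = 1/(647105 + (60025 + (13289/44633 - 141422*1/529984))) = 1/(647105 + (60025 + (13289/44633 - 70711/264992))) = 1/(647105 + (60025 + 365434625/11827387936)) = 1/(647105 + 709939326293025/11827387936) = 1/(8363501196618305/11827387936) = 11827387936/8363501196618305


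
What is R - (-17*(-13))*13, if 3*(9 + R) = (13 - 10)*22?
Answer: -2860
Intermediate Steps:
R = 13 (R = -9 + ((13 - 10)*22)/3 = -9 + (3*22)/3 = -9 + (1/3)*66 = -9 + 22 = 13)
R - (-17*(-13))*13 = 13 - (-17*(-13))*13 = 13 - 221*13 = 13 - 1*2873 = 13 - 2873 = -2860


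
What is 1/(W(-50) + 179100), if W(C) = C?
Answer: 1/179050 ≈ 5.5850e-6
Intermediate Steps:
1/(W(-50) + 179100) = 1/(-50 + 179100) = 1/179050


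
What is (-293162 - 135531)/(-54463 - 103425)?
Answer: 428693/157888 ≈ 2.7152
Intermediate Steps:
(-293162 - 135531)/(-54463 - 103425) = -428693/(-157888) = -428693*(-1/157888) = 428693/157888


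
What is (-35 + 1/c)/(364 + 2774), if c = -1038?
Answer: -36331/3257244 ≈ -0.011154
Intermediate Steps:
(-35 + 1/c)/(364 + 2774) = (-35 + 1/(-1038))/(364 + 2774) = (-35 - 1/1038)/3138 = -36331/1038*1/3138 = -36331/3257244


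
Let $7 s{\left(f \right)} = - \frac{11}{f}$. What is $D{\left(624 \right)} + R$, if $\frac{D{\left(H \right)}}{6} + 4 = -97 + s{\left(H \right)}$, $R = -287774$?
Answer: $- \frac{209940651}{728} \approx -2.8838 \cdot 10^{5}$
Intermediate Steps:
$s{\left(f \right)} = - \frac{11}{7 f}$ ($s{\left(f \right)} = \frac{\left(-11\right) \frac{1}{f}}{7} = - \frac{11}{7 f}$)
$D{\left(H \right)} = -606 - \frac{66}{7 H}$ ($D{\left(H \right)} = -24 + 6 \left(-97 - \frac{11}{7 H}\right) = -24 - \left(582 + \frac{66}{7 H}\right) = -606 - \frac{66}{7 H}$)
$D{\left(624 \right)} + R = \left(-606 - \frac{66}{7 \cdot 624}\right) - 287774 = \left(-606 - \frac{11}{728}\right) - 287774 = - \frac{441179}{728} - 287774 = - \frac{209940651}{728}$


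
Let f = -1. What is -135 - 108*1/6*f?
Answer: -117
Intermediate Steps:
-135 - 108*1/6*f = -135 - 108*1/6*(-1) = -135 - 108*(⅙)*1*(-1) = -135 - 18*(-1) = -135 - 108*(-⅙) = -135 + 18 = -117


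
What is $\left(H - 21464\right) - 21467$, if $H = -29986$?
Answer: $-72917$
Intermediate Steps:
$\left(H - 21464\right) - 21467 = \left(-29986 - 21464\right) - 21467 = -51450 - 21467 = -72917$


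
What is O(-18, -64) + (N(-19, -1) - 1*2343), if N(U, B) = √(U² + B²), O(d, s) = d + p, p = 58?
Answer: -2303 + √362 ≈ -2284.0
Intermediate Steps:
O(d, s) = 58 + d (O(d, s) = d + 58 = 58 + d)
N(U, B) = √(B² + U²)
O(-18, -64) + (N(-19, -1) - 1*2343) = (58 - 18) + (√((-1)² + (-19)²) - 1*2343) = 40 + (√(1 + 361) - 2343) = 40 + (√362 - 2343) = 40 + (-2343 + √362) = -2303 + √362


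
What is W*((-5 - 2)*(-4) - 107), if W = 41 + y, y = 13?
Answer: -4266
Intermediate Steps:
W = 54 (W = 41 + 13 = 54)
W*((-5 - 2)*(-4) - 107) = 54*((-5 - 2)*(-4) - 107) = 54*(-7*(-4) - 107) = 54*(28 - 107) = 54*(-79) = -4266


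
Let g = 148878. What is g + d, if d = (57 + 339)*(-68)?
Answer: 121950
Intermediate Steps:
d = -26928 (d = 396*(-68) = -26928)
g + d = 148878 - 26928 = 121950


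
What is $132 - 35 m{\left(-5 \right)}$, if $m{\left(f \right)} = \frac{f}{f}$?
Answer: $97$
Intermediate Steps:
$m{\left(f \right)} = 1$
$132 - 35 m{\left(-5 \right)} = 132 - 35 = 97$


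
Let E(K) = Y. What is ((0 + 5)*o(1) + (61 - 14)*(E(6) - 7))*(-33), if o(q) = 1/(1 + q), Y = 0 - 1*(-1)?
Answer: 18447/2 ≈ 9223.5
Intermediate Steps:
Y = 1 (Y = 0 + 1 = 1)
E(K) = 1
((0 + 5)*o(1) + (61 - 14)*(E(6) - 7))*(-33) = ((0 + 5)/(1 + 1) + (61 - 14)*(1 - 7))*(-33) = (5/2 + 47*(-6))*(-33) = (5*(½) - 282)*(-33) = (5/2 - 282)*(-33) = -559/2*(-33) = 18447/2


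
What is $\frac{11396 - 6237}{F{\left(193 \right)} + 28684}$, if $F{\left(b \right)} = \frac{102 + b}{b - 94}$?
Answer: $\frac{510741}{2840011} \approx 0.17984$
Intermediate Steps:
$F{\left(b \right)} = \frac{102 + b}{-94 + b}$
$\frac{11396 - 6237}{F{\left(193 \right)} + 28684} = \frac{11396 - 6237}{\frac{102 + 193}{-94 + 193} + 28684} = \frac{5159}{\frac{1}{99} \cdot 295 + 28684} = \frac{5159}{\frac{295}{99} + 28684} = \frac{5159}{\frac{2840011}{99}} = 5159 \cdot \frac{99}{2840011} = \frac{510741}{2840011}$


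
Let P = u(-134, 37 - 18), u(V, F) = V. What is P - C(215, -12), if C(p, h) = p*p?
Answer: -46359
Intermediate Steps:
C(p, h) = p²
P = -134
P - C(215, -12) = -134 - 1*215² = -134 - 1*46225 = -134 - 46225 = -46359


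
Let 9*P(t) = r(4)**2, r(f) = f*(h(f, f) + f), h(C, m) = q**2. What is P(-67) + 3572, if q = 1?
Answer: 32548/9 ≈ 3616.4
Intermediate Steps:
h(C, m) = 1 (h(C, m) = 1**2 = 1)
r(f) = f*(1 + f)
P(t) = 400/9 (P(t) = (4*(1 + 4))**2/9 = (4*5)**2/9 = (1/9)*20**2 = (1/9)*400 = 400/9)
P(-67) + 3572 = 400/9 + 3572 = 32548/9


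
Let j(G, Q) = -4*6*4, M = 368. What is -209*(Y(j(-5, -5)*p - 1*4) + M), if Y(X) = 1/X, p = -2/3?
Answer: -4614929/60 ≈ -76916.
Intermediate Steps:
j(G, Q) = -96 (j(G, Q) = -24*4 = -96)
p = -⅔ (p = -2*⅓ = -⅔ ≈ -0.66667)
Y(X) = 1/X
-209*(Y(j(-5, -5)*p - 1*4) + M) = -209*(1/(-96*(-⅔) - 1*4) + 368) = -209*(1/(64 - 4) + 368) = -209*(1/60 + 368) = -209*22081/60 = -4614929/60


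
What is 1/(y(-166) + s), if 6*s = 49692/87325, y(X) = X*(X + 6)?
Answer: 87325/2319360282 ≈ 3.7650e-5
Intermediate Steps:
y(X) = X*(6 + X)
s = 8282/87325 (s = (49692/87325)/6 = (49692*(1/87325))/6 = (⅙)*(49692/87325) = 8282/87325 ≈ 0.094841)
1/(y(-166) + s) = 1/(-166*(6 - 166) + 8282/87325) = 1/(-166*(-160) + 8282/87325) = 1/(26560 + 8282/87325) = 1/(2319360282/87325) = 87325/2319360282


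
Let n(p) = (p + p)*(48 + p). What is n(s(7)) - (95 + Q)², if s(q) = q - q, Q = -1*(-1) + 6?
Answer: -10404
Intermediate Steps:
Q = 7 (Q = 1 + 6 = 7)
s(q) = 0
n(p) = 2*p*(48 + p) (n(p) = (2*p)*(48 + p) = 2*p*(48 + p))
n(s(7)) - (95 + Q)² = 2*0*(48 + 0) - (95 + 7)² = 2*0*48 - 1*102² = 0 - 1*10404 = 0 - 10404 = -10404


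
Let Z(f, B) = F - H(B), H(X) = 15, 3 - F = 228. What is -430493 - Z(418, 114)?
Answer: -430253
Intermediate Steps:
F = -225 (F = 3 - 1*228 = 3 - 228 = -225)
Z(f, B) = -240 (Z(f, B) = -225 - 1*15 = -225 - 15 = -240)
-430493 - Z(418, 114) = -430493 - 1*(-240) = -430493 + 240 = -430253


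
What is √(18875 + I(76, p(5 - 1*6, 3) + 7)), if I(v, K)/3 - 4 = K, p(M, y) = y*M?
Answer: √18899 ≈ 137.47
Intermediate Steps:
p(M, y) = M*y
I(v, K) = 12 + 3*K
√(18875 + I(76, p(5 - 1*6, 3) + 7)) = √(18875 + (12 + 3*((5 - 1*6)*3 + 7))) = √(18875 + (12 + 3*((5 - 6)*3 + 7))) = √(18875 + (12 + 3*(-1*3 + 7))) = √(18875 + (12 + 3*(-3 + 7))) = √(18875 + (12 + 3*4)) = √(18875 + (12 + 12)) = √(18875 + 24) = √18899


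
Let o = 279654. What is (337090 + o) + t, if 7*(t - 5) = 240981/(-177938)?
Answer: 768201343953/1245566 ≈ 6.1675e+5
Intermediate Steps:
t = 5986849/1245566 (t = 5 + (240981/(-177938))/7 = 5 + (240981*(-1/177938))/7 = 5 + (⅐)*(-240981/177938) = 5 - 240981/1245566 = 5986849/1245566 ≈ 4.8065)
(337090 + o) + t = (337090 + 279654) + 5986849/1245566 = 616744 + 5986849/1245566 = 768201343953/1245566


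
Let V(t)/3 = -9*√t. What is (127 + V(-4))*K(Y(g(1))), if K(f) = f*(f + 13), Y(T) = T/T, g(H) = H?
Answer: 1778 - 756*I ≈ 1778.0 - 756.0*I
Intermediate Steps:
V(t) = -27*√t (V(t) = 3*(-9*√t) = -27*√t)
Y(T) = 1
K(f) = f*(13 + f)
(127 + V(-4))*K(Y(g(1))) = (127 - 54*I)*(1*(13 + 1)) = (127 - 54*I)*(1*14) = (127 - 54*I)*14 = 1778 - 756*I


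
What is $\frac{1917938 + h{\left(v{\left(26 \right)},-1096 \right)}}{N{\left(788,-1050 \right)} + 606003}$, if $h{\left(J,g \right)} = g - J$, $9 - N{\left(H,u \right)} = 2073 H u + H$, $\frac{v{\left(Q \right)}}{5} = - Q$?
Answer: $\frac{479243}{428951356} \approx 0.0011172$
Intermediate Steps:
$v{\left(Q \right)} = - 5 Q$ ($v{\left(Q \right)} = 5 \left(- Q\right) = - 5 Q$)
$N{\left(H,u \right)} = 9 - H - 2073 H u$ ($N{\left(H,u \right)} = 9 - \left(2073 H u + H\right) = 9 - \left(H + 2073 H u\right) = 9 - H - 2073 H u$)
$\frac{1917938 + h{\left(v{\left(26 \right)},-1096 \right)}}{N{\left(788,-1050 \right)} + 606003} = \frac{1917938 - \left(1096 - 130\right)}{\left(9 - 788 - 1633524 \left(-1050\right)\right) + 606003} = \frac{1917938 - 966}{\left(9 - 788 + 1715200200\right) + 606003} = \frac{1917938 + \left(-1096 + 130\right)}{1715199421 + 606003} = \frac{1917938 - 966}{1715805424} = 1916972 \cdot \frac{1}{1715805424} = \frac{479243}{428951356}$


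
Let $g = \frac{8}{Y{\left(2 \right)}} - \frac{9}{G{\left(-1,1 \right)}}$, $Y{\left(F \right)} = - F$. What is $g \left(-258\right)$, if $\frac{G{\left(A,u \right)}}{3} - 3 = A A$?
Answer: $\frac{2451}{2} \approx 1225.5$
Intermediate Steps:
$G{\left(A,u \right)} = 9 + 3 A^{2}$ ($G{\left(A,u \right)} = 9 + 3 A A = 9 + 3 A^{2}$)
$g = - \frac{19}{4}$ ($g = \frac{8}{\left(-1\right) 2} - \frac{9}{9 + 3 \left(-1\right)^{2}} = \frac{8}{-2} - \frac{9}{9 + 3 \cdot 1} = 8 \left(- \frac{1}{2}\right) - \frac{9}{9 + 3} = -4 - \frac{9}{12} = -4 - \frac{3}{4} = - \frac{19}{4} \approx -4.75$)
$g \left(-258\right) = \left(- \frac{19}{4}\right) \left(-258\right) = \frac{2451}{2}$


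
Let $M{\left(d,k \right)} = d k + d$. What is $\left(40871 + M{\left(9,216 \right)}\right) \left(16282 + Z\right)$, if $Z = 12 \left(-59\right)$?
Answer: $666940976$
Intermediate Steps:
$M{\left(d,k \right)} = d + d k$
$Z = -708$
$\left(40871 + M{\left(9,216 \right)}\right) \left(16282 + Z\right) = \left(40871 + 9 \left(1 + 216\right)\right) \left(16282 - 708\right) = \left(40871 + 9 \cdot 217\right) 15574 = \left(40871 + 1953\right) 15574 = 42824 \cdot 15574 = 666940976$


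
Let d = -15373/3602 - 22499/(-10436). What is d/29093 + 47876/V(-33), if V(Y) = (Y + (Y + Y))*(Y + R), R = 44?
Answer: -26179109258711183/595475873232372 ≈ -43.963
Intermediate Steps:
V(Y) = 3*Y*(44 + Y) (V(Y) = (Y + (Y + Y))*(Y + 44) = (Y + 2*Y)*(44 + Y) = (3*Y)*(44 + Y) = 3*Y*(44 + Y))
d = -39695615/18795236 (d = -15373*1/3602 - 22499*(-1/10436) = -15373/3602 + 22499/10436 = -39695615/18795236 ≈ -2.1120)
d/29093 + 47876/V(-33) = -39695615/18795236/29093 + 47876/((3*(-33)*(44 - 33))) = -39695615/18795236*1/29093 + 47876/((3*(-33)*11)) = -39695615/546809800948 + 47876/(-1089) = -39695615/546809800948 + 47876*(-1/1089) = -39695615/546809800948 - 47876/1089 = -26179109258711183/595475873232372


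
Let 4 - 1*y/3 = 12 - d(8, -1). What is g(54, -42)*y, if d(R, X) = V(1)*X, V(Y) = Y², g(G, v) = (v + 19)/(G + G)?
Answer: 23/4 ≈ 5.7500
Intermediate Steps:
g(G, v) = (19 + v)/(2*G) (g(G, v) = (19 + v)/((2*G)) = (19 + v)*(1/(2*G)) = (19 + v)/(2*G))
d(R, X) = X (d(R, X) = 1²*X = 1*X = X)
y = -27 (y = 12 - 3*(12 - 1*(-1)) = 12 - 3*(12 + 1) = 12 - 3*13 = 12 - 39 = -27)
g(54, -42)*y = ((½)*(19 - 42)/54)*(-27) = ((½)*(1/54)*(-23))*(-27) = -23/108*(-27) = 23/4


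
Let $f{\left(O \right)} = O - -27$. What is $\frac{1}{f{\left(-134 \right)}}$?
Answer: $- \frac{1}{107} \approx -0.0093458$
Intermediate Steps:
$f{\left(O \right)} = 27 + O$ ($f{\left(O \right)} = O + 27 = 27 + O$)
$\frac{1}{f{\left(-134 \right)}} = \frac{1}{27 - 134} = \frac{1}{-107} = - \frac{1}{107}$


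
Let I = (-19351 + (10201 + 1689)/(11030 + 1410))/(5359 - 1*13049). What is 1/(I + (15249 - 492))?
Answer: 1913272/28238969195 ≈ 6.7753e-5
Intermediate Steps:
I = 4814291/1913272 (I = (-19351 + 11890/12440)/(5359 - 13049) = (-19351 + 11890*(1/12440))/(-7690) = (-19351 + 1189/1244)*(-1/7690) = -24071455/1244*(-1/7690) = 4814291/1913272 ≈ 2.5163)
1/(I + (15249 - 492)) = 1/(4814291/1913272 + (15249 - 492)) = 1/(4814291/1913272 + 14757) = 1/(28238969195/1913272) = 1913272/28238969195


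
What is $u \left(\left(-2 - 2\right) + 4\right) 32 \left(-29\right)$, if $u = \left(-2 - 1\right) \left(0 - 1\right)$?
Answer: $0$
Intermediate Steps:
$u = 3$ ($u = \left(-3\right) \left(-1\right) = 3$)
$u \left(\left(-2 - 2\right) + 4\right) 32 \left(-29\right) = 3 \left(\left(-2 - 2\right) + 4\right) 32 \left(-29\right) = 3 \left(-4 + 4\right) 32 \left(-29\right) = 3 \cdot 0 \cdot 32 \left(-29\right) = 0 \cdot 32 \left(-29\right) = 0 \left(-29\right) = 0$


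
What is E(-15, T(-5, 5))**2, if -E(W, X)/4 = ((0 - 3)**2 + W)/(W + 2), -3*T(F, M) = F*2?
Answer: 576/169 ≈ 3.4083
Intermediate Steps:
T(F, M) = -2*F/3 (T(F, M) = -F*2/3 = -2*F/3)
E(W, X) = -4*(9 + W)/(2 + W) (E(W, X) = -4*((0 - 3)**2 + W)/(W + 2) = -4*((-3)**2 + W)/(2 + W) = -4*(9 + W)/(2 + W))
E(-15, T(-5, 5))**2 = (4*(-9 - 1*(-15))/(2 - 15))**2 = (4*(-9 + 15)/(-13))**2 = (4*(-1/13)*6)**2 = (-24/13)**2 = 576/169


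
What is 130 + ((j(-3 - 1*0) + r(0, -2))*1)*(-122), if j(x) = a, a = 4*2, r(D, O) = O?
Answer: -602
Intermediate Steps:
a = 8
j(x) = 8
130 + ((j(-3 - 1*0) + r(0, -2))*1)*(-122) = 130 + ((8 - 2)*1)*(-122) = 130 + (6*1)*(-122) = 130 + 6*(-122) = 130 - 732 = -602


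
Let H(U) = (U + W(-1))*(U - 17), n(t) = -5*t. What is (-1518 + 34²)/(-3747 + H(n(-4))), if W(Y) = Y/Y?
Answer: 181/1842 ≈ 0.098263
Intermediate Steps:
W(Y) = 1
H(U) = (1 + U)*(-17 + U) (H(U) = (U + 1)*(U - 17) = (1 + U)*(-17 + U))
(-1518 + 34²)/(-3747 + H(n(-4))) = (-1518 + 34²)/(-3747 + (-17 + (-5*(-4))² - (-80)*(-4))) = (-1518 + 1156)/(-3747 + (-17 + 20² - 16*20)) = -362/(-3747 + (-17 + 400 - 320)) = -362/(-3747 + 63) = -362/(-3684) = -362*(-1/3684) = 181/1842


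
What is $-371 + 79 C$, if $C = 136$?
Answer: $10373$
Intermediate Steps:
$-371 + 79 C = -371 + 79 \cdot 136 = -371 + 10744 = 10373$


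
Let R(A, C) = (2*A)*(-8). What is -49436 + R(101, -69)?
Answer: -51052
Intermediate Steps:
R(A, C) = -16*A
-49436 + R(101, -69) = -49436 - 16*101 = -49436 - 1616 = -51052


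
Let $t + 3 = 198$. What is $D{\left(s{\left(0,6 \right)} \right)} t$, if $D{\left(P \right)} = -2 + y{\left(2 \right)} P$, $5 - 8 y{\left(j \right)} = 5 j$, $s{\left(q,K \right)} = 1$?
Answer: $- \frac{4095}{8} \approx -511.88$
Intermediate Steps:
$y{\left(j \right)} = \frac{5}{8} - \frac{5 j}{8}$
$D{\left(P \right)} = -2 - \frac{5 P}{8}$ ($D{\left(P \right)} = -2 + \left(\frac{5}{8} - \frac{5}{4}\right) P = -2 - \frac{5 P}{8}$)
$t = 195$ ($t = -3 + 198 = 195$)
$D{\left(s{\left(0,6 \right)} \right)} t = \left(-2 - \frac{5}{8}\right) 195 = \left(- \frac{21}{8}\right) 195 = - \frac{4095}{8}$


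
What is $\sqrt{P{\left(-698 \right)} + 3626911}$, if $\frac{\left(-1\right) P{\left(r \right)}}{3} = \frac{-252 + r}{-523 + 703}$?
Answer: $\frac{\sqrt{130569366}}{6} \approx 1904.4$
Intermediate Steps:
$P{\left(r \right)} = \frac{21}{5} - \frac{r}{60}$ ($P{\left(r \right)} = - 3 \frac{-252 + r}{-523 + 703} = - 3 \frac{-252 + r}{180} = - 3 \left(-252 + r\right) \frac{1}{180} = - 3 \left(- \frac{7}{5} + \frac{r}{180}\right) = \frac{21}{5} - \frac{r}{60}$)
$\sqrt{P{\left(-698 \right)} + 3626911} = \sqrt{\left(\frac{21}{5} - - \frac{349}{30}\right) + 3626911} = \sqrt{\left(\frac{21}{5} + \frac{349}{30}\right) + 3626911} = \sqrt{\frac{95}{6} + 3626911} = \sqrt{\frac{21761561}{6}} = \frac{\sqrt{130569366}}{6}$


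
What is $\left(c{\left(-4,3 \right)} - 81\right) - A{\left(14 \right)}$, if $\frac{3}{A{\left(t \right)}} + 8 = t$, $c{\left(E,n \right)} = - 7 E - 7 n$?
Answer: $- \frac{149}{2} \approx -74.5$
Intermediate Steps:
$A{\left(t \right)} = \frac{3}{-8 + t}$
$\left(c{\left(-4,3 \right)} - 81\right) - A{\left(14 \right)} = \left(\left(\left(-7\right) \left(-4\right) - 21\right) - 81\right) - \frac{3}{-8 + 14} = \left(\left(28 - 21\right) - 81\right) - \frac{3}{6} = \left(7 - 81\right) - 3 \cdot \frac{1}{6} = -74 - \frac{1}{2} = - \frac{149}{2}$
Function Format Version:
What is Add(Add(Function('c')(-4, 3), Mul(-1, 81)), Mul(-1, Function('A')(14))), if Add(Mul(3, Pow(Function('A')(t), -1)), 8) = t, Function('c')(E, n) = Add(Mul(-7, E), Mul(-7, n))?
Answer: Rational(-149, 2) ≈ -74.500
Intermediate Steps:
Function('A')(t) = Mul(3, Pow(Add(-8, t), -1))
Add(Add(Function('c')(-4, 3), Mul(-1, 81)), Mul(-1, Function('A')(14))) = Add(Add(Add(Mul(-7, -4), Mul(-7, 3)), Mul(-1, 81)), Mul(-1, Mul(3, Pow(Add(-8, 14), -1)))) = Add(Add(Add(28, -21), -81), Mul(-1, Mul(3, Pow(6, -1)))) = Add(Add(7, -81), Mul(-1, Mul(3, Rational(1, 6)))) = Add(-74, Mul(-1, Rational(1, 2))) = Add(-74, Rational(-1, 2)) = Rational(-149, 2)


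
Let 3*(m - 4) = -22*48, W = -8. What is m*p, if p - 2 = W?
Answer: 2088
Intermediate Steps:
p = -6 (p = 2 - 8 = -6)
m = -348 (m = 4 + (-22*48)/3 = 4 + (1/3)*(-1056) = 4 - 352 = -348)
m*p = -348*(-6) = 2088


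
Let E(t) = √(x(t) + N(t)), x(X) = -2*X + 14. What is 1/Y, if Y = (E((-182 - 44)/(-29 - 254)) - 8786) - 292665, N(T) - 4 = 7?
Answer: -85310633/25716975621860 - √1874309/25716975621860 ≈ -3.3173e-6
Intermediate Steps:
N(T) = 11 (N(T) = 4 + 7 = 11)
x(X) = 14 - 2*X
E(t) = √(25 - 2*t) (E(t) = √((14 - 2*t) + 11) = √(25 - 2*t))
Y = -301451 + √1874309/283 (Y = (√(25 - 2*(-182 - 44)/(-29 - 254)) - 8786) - 292665 = (√(25 - (-452)/(-283)) - 8786) - 292665 = (√(25 - (-452)*(-1)/283) - 8786) - 292665 = (√(25 - 2*226/283) - 8786) - 292665 = (√(25 - 452/283) - 8786) - 292665 = (√(6623/283) - 8786) - 292665 = (√1874309/283 - 8786) - 292665 = (-8786 + √1874309/283) - 292665 = -301451 + √1874309/283 ≈ -3.0145e+5)
1/Y = 1/(-301451 + √1874309/283)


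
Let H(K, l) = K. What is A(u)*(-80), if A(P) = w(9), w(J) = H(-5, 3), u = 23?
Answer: 400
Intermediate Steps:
w(J) = -5
A(P) = -5
A(u)*(-80) = -5*(-80) = 400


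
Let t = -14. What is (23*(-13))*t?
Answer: 4186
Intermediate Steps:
(23*(-13))*t = (23*(-13))*(-14) = -299*(-14) = 4186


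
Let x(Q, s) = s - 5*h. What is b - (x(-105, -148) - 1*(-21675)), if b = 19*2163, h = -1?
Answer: 19565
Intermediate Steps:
x(Q, s) = 5 + s (x(Q, s) = s - 5*(-1) = s + 5 = 5 + s)
b = 41097
b - (x(-105, -148) - 1*(-21675)) = 41097 - ((5 - 148) - 1*(-21675)) = 41097 - (-143 + 21675) = 41097 - 1*21532 = 41097 - 21532 = 19565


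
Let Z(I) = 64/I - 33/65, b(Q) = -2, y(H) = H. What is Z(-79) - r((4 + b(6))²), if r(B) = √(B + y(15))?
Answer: -6767/5135 - √19 ≈ -5.6767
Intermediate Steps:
r(B) = √(15 + B) (r(B) = √(B + 15) = √(15 + B))
Z(I) = -33/65 + 64/I (Z(I) = 64/I - 33*1/65 = 64/I - 33/65 = -33/65 + 64/I)
Z(-79) - r((4 + b(6))²) = (-33/65 + 64/(-79)) - √(15 + (4 - 2)²) = (-33/65 + 64*(-1/79)) - √(15 + 2²) = (-33/65 - 64/79) - √(15 + 4) = -6767/5135 - √19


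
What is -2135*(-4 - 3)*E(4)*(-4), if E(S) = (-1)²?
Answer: -59780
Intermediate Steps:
E(S) = 1
-2135*(-4 - 3)*E(4)*(-4) = -2135*(-4 - 3)*(-4) = -(-14945)*(-4) = -2135*(-7)*(-4) = 14945*(-4) = -59780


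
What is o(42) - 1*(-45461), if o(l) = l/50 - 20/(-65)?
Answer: 14775198/325 ≈ 45462.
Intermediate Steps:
o(l) = 4/13 + l/50 (o(l) = l*(1/50) - 20*(-1/65) = l/50 + 4/13 = 4/13 + l/50)
o(42) - 1*(-45461) = (4/13 + (1/50)*42) - 1*(-45461) = (4/13 + 21/25) + 45461 = 373/325 + 45461 = 14775198/325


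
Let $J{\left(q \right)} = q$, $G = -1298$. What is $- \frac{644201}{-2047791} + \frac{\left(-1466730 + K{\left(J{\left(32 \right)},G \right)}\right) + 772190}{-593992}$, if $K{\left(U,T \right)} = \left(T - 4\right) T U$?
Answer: $- \frac{3890691148615}{43441838274} \approx -89.561$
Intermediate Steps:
$K{\left(U,T \right)} = T U \left(-4 + T\right)$ ($K{\left(U,T \right)} = \left(-4 + T\right) T U = T \left(-4 + T\right) U = T U \left(-4 + T\right)$)
$- \frac{644201}{-2047791} + \frac{\left(-1466730 + K{\left(J{\left(32 \right)},G \right)}\right) + 772190}{-593992} = - \frac{644201}{-2047791} + \frac{\left(-1466730 - 41536 \left(-4 - 1298\right)\right) + 772190}{-593992} = \left(-644201\right) \left(- \frac{1}{2047791}\right) + \left(\left(-1466730 - 41536 \left(-1302\right)\right) + 772190\right) \left(- \frac{1}{593992}\right) = \frac{644201}{2047791} + \left(\left(-1466730 + 54079872\right) + 772190\right) \left(- \frac{1}{593992}\right) = \frac{644201}{2047791} + \left(52613142 + 772190\right) \left(- \frac{1}{593992}\right) = \frac{644201}{2047791} + 53385332 \left(- \frac{1}{593992}\right) = \frac{644201}{2047791} - \frac{1906619}{21214} = - \frac{3890691148615}{43441838274}$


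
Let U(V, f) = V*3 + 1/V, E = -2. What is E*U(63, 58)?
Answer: -23816/63 ≈ -378.03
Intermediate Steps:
U(V, f) = 1/V + 3*V (U(V, f) = 3*V + 1/V = 1/V + 3*V)
E*U(63, 58) = -2*(1/63 + 3*63) = -2*(1/63 + 189) = -2*11908/63 = -23816/63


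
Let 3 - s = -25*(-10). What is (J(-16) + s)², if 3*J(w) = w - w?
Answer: 61009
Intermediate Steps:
s = -247 (s = 3 - (-25)*(-10) = 3 - 1*250 = 3 - 250 = -247)
J(w) = 0 (J(w) = (w - w)/3 = (⅓)*0 = 0)
(J(-16) + s)² = (0 - 247)² = (-247)² = 61009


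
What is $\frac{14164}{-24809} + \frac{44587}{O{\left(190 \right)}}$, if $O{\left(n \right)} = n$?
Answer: $\frac{1103467723}{4713710} \approx 234.1$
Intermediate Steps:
$\frac{14164}{-24809} + \frac{44587}{O{\left(190 \right)}} = \frac{14164}{-24809} + \frac{44587}{190} = 14164 \left(- \frac{1}{24809}\right) + 44587 \cdot \frac{1}{190} = - \frac{14164}{24809} + \frac{44587}{190} = \frac{1103467723}{4713710}$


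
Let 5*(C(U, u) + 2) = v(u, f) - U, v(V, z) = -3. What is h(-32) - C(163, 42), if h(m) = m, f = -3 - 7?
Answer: 16/5 ≈ 3.2000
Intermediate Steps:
f = -10
C(U, u) = -13/5 - U/5 (C(U, u) = -2 + (-3 - U)/5 = -2 + (-⅗ - U/5) = -13/5 - U/5)
h(-32) - C(163, 42) = -32 - (-13/5 - ⅕*163) = -32 - (-13/5 - 163/5) = -32 - 1*(-176/5) = -32 + 176/5 = 16/5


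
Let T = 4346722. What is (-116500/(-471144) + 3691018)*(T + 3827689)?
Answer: 3553827432444639203/117786 ≈ 3.0172e+13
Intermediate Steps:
(-116500/(-471144) + 3691018)*(T + 3827689) = (-116500/(-471144) + 3691018)*(4346722 + 3827689) = (-116500*(-1/471144) + 3691018)*8174411 = (29125/117786 + 3691018)*8174411 = (434750275273/117786)*8174411 = 3553827432444639203/117786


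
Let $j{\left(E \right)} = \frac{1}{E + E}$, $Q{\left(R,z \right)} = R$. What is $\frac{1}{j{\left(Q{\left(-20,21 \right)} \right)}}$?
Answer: $-40$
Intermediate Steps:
$j{\left(E \right)} = \frac{1}{2 E}$
$\frac{1}{j{\left(Q{\left(-20,21 \right)} \right)}} = \frac{1}{\frac{1}{2} \frac{1}{-20}} = \frac{1}{\frac{1}{2} \left(- \frac{1}{20}\right)} = \frac{1}{- \frac{1}{40}} = -40$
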